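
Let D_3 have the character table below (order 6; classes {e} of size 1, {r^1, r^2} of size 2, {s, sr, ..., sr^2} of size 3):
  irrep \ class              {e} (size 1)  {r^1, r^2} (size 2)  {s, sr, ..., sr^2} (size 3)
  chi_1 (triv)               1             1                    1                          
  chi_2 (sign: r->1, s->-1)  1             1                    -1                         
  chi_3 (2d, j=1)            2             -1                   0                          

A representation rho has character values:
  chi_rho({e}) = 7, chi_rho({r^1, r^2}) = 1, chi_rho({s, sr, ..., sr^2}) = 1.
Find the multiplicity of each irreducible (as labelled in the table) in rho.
Multiplicities: chi_1: 2, chi_2: 1, chi_3: 2.

Use <chi_rho, chi> = (1/|G|) sum_C |C| * chi_rho(C) * conj(chi(C)) with |G| = 6 for each irreducible chi in the table:
  <chi_rho, chi_1> = (1/6)[1*(7)*conj(1) + 2*(1)*conj(1) + 3*(1)*conj(1)]
      = (1/6)[(7) + (2) + (3)] = 12/6 = 2
  <chi_rho, chi_2> = (1/6)[1*(7)*conj(1) + 2*(1)*conj(1) + 3*(1)*conj(-1)]
      = (1/6)[(7) + (2) + (-3)] = 6/6 = 1
  <chi_rho, chi_3> = (1/6)[1*(7)*conj(2) + 2*(1)*conj(-1) + 3*(1)*conj(0)]
      = (1/6)[(14) + (-2) + (0)] = 12/6 = 2
Dimension check: dim(rho) = sum (mult * dim) = 2*1 + 1*1 + 2*2 = 7 = chi_rho(e) = 7.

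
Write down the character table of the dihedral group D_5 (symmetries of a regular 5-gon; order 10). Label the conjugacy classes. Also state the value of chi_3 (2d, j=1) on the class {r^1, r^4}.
Conjugacy classes: {e} of size 1, {r^1, r^4} of size 2, {r^2, r^3} of size 2, {s, sr, ..., sr^4} of size 5.
Character table:
  irrep \ class              {e} (size 1)  {r^1, r^4} (size 2)  {r^2, r^3} (size 2)  {s, sr, ..., sr^4} (size 5)
  chi_1 (triv)               1             1                    1                    1                          
  chi_2 (sign: r->1, s->-1)  1             1                    1                    -1                         
  chi_3 (2d, j=1)            2             -1/2 + sqrt(5)/2     -sqrt(5)/2 - 1/2     0                          
  chi_4 (2d, j=2)            2             -sqrt(5)/2 - 1/2     -1/2 + sqrt(5)/2     0                          

Spot check: chi_3 (2d, j=1) on {r^1, r^4} = -1/2 + sqrt(5)/2.

Solution. D_5 has order 2*5 = 10 with 4 conjugacy classes, hence 4 irreducibles. Sum of squared dims 1 + 1 + 4 + 4 = 10 = |G|. Linear characters come from the abelianisation; the 2-dimensional irreps have character r^k -> 2*cos(2*pi*j*k/5), reflections -> 0.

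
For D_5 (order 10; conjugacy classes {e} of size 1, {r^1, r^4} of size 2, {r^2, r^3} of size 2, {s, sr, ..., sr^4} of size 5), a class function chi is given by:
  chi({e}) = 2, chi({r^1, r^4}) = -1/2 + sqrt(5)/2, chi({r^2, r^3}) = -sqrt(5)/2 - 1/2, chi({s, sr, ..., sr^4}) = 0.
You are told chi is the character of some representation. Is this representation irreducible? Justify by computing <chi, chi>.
Irreducible: <chi, chi> = 1.

Details: <chi, chi> = (1/|G|) sum_C |C| * |chi(C)|^2 = (1/10)[1*|2|^2 + 2*|-1/2 + sqrt(5)/2|^2 + 2*|-sqrt(5)/2 - 1/2|^2 + 5*|0|^2]
  = (1/10)[(4) + (3 - sqrt(5)) + (sqrt(5) + 3) + (0)] = 10/10 = 1.
A character is irreducible iff <chi, chi> = 1, so this representation is irreducible.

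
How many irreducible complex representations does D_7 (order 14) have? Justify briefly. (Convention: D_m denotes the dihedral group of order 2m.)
5

Justification: The number of irreducible complex representations of a finite group equals its number of conjugacy classes. D_7 has 5 conjugacy classes ((n+3)/2 for n odd), so D_7 (order 14) has exactly 5 irreducible complex representations.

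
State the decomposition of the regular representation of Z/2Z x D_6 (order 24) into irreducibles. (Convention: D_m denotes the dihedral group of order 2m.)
Each irreducible V_i of dimension d_i appears with multiplicity d_i, i.e. rho_reg = (direct sum over all irreducibles V_i) d_i V_i. The irreducible dimensions for Z/2Z x D_6 are 1, 1, 1, 1, 1, 1, 1, 1, 2, 2, 2, 2: 8 irreducibles of dimension 1, each with multiplicity 1; 4 irreducibles of dimension 2, each with multiplicity 2. Total dimension 8*1*1 + 4*2*2 = 24 = |G|.

Why: General theorem: in the regular representation of a finite group G, each irreducible appears with multiplicity equal to its dimension. Check: dim(rho_reg) = sum d_i^2 = 1 + 1 + 1 + 1 + 1 + 1 + 1 + 1 + 4 + 4 + 4 + 4 = 24 = |G|.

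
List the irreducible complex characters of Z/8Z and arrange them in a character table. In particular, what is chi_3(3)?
Character table of Z/8Z (irreps indexed chi_0,...,chi_7 with chi_k(m) = zeta_8^(k*m), zeta_8 = exp(2*pi*i/8)):
  irrep \ class  {0} (size 1)  {1} (size 1)    {2} (size 1)  {3} (size 1)    {4} (size 1)  {5} (size 1)    {6} (size 1)  {7} (size 1)  
  chi_0          1             1               1             1               1             1               1             1             
  chi_1          1             exp(I*pi/4)     I             exp(3*I*pi/4)   -1            exp(-3*I*pi/4)  -I            exp(-I*pi/4)  
  chi_2          1             I               -1            -I              1             I               -1            -I            
  chi_3          1             exp(3*I*pi/4)   -I            exp(I*pi/4)     -1            exp(-I*pi/4)    I             exp(-3*I*pi/4)
  chi_4          1             -1              1             -1              1             -1              1             -1            
  chi_5          1             exp(-3*I*pi/4)  I             exp(-I*pi/4)    -1            exp(I*pi/4)     -I            exp(3*I*pi/4) 
  chi_6          1             -I              -1            I               1             -I              -1            I             
  chi_7          1             exp(-I*pi/4)    -I            exp(-3*I*pi/4)  -1            exp(3*I*pi/4)   I             exp(I*pi/4)   

Spot check: chi_3(3) = zeta_8^(3*3) = zeta_8^9 = exp(I*pi/4).

Details: Z/8Z is abelian, so all 8 irreducible complex representations are 1-dimensional. They are given by chi_k(m) = zeta_8^(k*m) for k = 0,...,7. Row orthogonality: sum_m chi_k(m) conj(chi_l(m)) = 8 * [k = l].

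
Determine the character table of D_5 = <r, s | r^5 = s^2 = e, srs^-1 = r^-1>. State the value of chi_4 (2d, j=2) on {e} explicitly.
Conjugacy classes: {e} of size 1, {r^1, r^4} of size 2, {r^2, r^3} of size 2, {s, sr, ..., sr^4} of size 5.
Character table:
  irrep \ class              {e} (size 1)  {r^1, r^4} (size 2)  {r^2, r^3} (size 2)  {s, sr, ..., sr^4} (size 5)
  chi_1 (triv)               1             1                    1                    1                          
  chi_2 (sign: r->1, s->-1)  1             1                    1                    -1                         
  chi_3 (2d, j=1)            2             -1/2 + sqrt(5)/2     -sqrt(5)/2 - 1/2     0                          
  chi_4 (2d, j=2)            2             -sqrt(5)/2 - 1/2     -1/2 + sqrt(5)/2     0                          

Spot check: chi_4 (2d, j=2) on {e} = 2.

Explanation: D_5 has order 2*5 = 10 with 4 conjugacy classes, hence 4 irreducibles. Sum of squared dims 1 + 1 + 4 + 4 = 10 = |G|. Linear characters come from the abelianisation; the 2-dimensional irreps have character r^k -> 2*cos(2*pi*j*k/5), reflections -> 0.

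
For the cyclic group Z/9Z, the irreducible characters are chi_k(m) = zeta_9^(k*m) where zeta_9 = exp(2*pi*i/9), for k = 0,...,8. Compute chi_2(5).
chi_2(5) = zeta_9^10 = exp(2*I*pi/9)

Explanation: chi_2(5) = zeta_9^(2*5) = zeta_9^10. Since zeta_9^9 = 1, this equals zeta_9^1 = exp(2*pi*i*1/9) = exp(2*I*pi/9).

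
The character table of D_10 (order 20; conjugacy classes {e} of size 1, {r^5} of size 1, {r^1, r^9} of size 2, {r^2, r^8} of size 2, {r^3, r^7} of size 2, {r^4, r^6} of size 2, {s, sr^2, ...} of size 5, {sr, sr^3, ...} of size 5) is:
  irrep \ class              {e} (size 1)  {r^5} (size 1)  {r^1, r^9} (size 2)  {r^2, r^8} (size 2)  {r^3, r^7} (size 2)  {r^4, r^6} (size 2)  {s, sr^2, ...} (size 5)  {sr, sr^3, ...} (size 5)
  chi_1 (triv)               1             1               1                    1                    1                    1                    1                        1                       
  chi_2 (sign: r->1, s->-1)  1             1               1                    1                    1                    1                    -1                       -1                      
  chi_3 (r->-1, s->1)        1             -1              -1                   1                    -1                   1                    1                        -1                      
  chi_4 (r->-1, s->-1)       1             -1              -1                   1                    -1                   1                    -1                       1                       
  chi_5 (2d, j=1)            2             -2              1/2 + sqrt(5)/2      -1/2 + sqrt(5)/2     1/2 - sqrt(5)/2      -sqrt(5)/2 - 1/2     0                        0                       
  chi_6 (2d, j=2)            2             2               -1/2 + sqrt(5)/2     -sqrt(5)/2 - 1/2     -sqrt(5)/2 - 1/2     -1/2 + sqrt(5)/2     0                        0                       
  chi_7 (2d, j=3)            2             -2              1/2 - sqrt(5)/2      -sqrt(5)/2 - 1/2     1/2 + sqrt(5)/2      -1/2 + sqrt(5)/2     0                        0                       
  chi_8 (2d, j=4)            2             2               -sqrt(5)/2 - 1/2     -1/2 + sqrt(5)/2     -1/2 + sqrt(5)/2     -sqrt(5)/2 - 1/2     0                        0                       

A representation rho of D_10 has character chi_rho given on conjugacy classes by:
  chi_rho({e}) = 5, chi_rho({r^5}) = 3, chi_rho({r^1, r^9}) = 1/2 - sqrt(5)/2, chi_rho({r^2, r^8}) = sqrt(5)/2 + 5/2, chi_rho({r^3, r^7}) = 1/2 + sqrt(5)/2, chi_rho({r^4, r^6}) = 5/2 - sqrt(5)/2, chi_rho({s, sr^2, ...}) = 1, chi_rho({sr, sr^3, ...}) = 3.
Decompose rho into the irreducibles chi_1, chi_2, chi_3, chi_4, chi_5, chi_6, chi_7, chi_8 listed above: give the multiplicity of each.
Multiplicities: chi_1: 2, chi_2: 0, chi_3: 0, chi_4: 1, chi_5: 0, chi_6: 0, chi_7: 0, chi_8: 1.

Argument: Use <chi_rho, chi> = (1/|G|) sum_C |C| * chi_rho(C) * conj(chi(C)) with |G| = 20 for each irreducible chi in the table:
  <chi_rho, chi_1> = (1/20)[1*(5)*conj(1) + 1*(3)*conj(1) + 2*(1/2 - sqrt(5)/2)*conj(1) + 2*(sqrt(5)/2 + 5/2)*conj(1) + 2*(1/2 + sqrt(5)/2)*conj(1) + 2*(5/2 - sqrt(5)/2)*conj(1) + 5*(1)*conj(1) + 5*(3)*conj(1)]
      = (1/20)[(5) + (3) + (1 - sqrt(5)) + (sqrt(5) + 5) + (1 + sqrt(5)) + (5 - sqrt(5)) + (5) + (15)] = 40/20 = 2
  <chi_rho, chi_2> = (1/20)[1*(5)*conj(1) + 1*(3)*conj(1) + 2*(1/2 - sqrt(5)/2)*conj(1) + 2*(sqrt(5)/2 + 5/2)*conj(1) + 2*(1/2 + sqrt(5)/2)*conj(1) + 2*(5/2 - sqrt(5)/2)*conj(1) + 5*(1)*conj(-1) + 5*(3)*conj(-1)]
      = (1/20)[(5) + (3) + (1 - sqrt(5)) + (sqrt(5) + 5) + (1 + sqrt(5)) + (5 - sqrt(5)) + (-5) + (-15)] = 0/20 = 0
  <chi_rho, chi_3> = (1/20)[1*(5)*conj(1) + 1*(3)*conj(-1) + 2*(1/2 - sqrt(5)/2)*conj(-1) + 2*(sqrt(5)/2 + 5/2)*conj(1) + 2*(1/2 + sqrt(5)/2)*conj(-1) + 2*(5/2 - sqrt(5)/2)*conj(1) + 5*(1)*conj(1) + 5*(3)*conj(-1)]
      = (1/20)[(5) + (-3) + (-1 + sqrt(5)) + (sqrt(5) + 5) + (-sqrt(5) - 1) + (5 - sqrt(5)) + (5) + (-15)] = 0/20 = 0
  <chi_rho, chi_4> = (1/20)[1*(5)*conj(1) + 1*(3)*conj(-1) + 2*(1/2 - sqrt(5)/2)*conj(-1) + 2*(sqrt(5)/2 + 5/2)*conj(1) + 2*(1/2 + sqrt(5)/2)*conj(-1) + 2*(5/2 - sqrt(5)/2)*conj(1) + 5*(1)*conj(-1) + 5*(3)*conj(1)]
      = (1/20)[(5) + (-3) + (-1 + sqrt(5)) + (sqrt(5) + 5) + (-sqrt(5) - 1) + (5 - sqrt(5)) + (-5) + (15)] = 20/20 = 1
  <chi_rho, chi_5> = (1/20)[1*(5)*conj(2) + 1*(3)*conj(-2) + 2*(1/2 - sqrt(5)/2)*conj(1/2 + sqrt(5)/2) + 2*(sqrt(5)/2 + 5/2)*conj(-1/2 + sqrt(5)/2) + 2*(1/2 + sqrt(5)/2)*conj(1/2 - sqrt(5)/2) + 2*(5/2 - sqrt(5)/2)*conj(-sqrt(5)/2 - 1/2) + 5*(1)*conj(0) + 5*(3)*conj(0)]
      = (1/20)[(10) + (-6) + (-2) + (2*sqrt(5)) + (-2) + (-2*sqrt(5)) + (0) + (0)] = 0/20 = 0
  <chi_rho, chi_6> = (1/20)[1*(5)*conj(2) + 1*(3)*conj(2) + 2*(1/2 - sqrt(5)/2)*conj(-1/2 + sqrt(5)/2) + 2*(sqrt(5)/2 + 5/2)*conj(-sqrt(5)/2 - 1/2) + 2*(1/2 + sqrt(5)/2)*conj(-sqrt(5)/2 - 1/2) + 2*(5/2 - sqrt(5)/2)*conj(-1/2 + sqrt(5)/2) + 5*(1)*conj(0) + 5*(3)*conj(0)]
      = (1/20)[(10) + (6) + (-3 + sqrt(5)) + (-3*sqrt(5) - 5) + (-3 - sqrt(5)) + (-5 + 3*sqrt(5)) + (0) + (0)] = 0/20 = 0
  <chi_rho, chi_7> = (1/20)[1*(5)*conj(2) + 1*(3)*conj(-2) + 2*(1/2 - sqrt(5)/2)*conj(1/2 - sqrt(5)/2) + 2*(sqrt(5)/2 + 5/2)*conj(-sqrt(5)/2 - 1/2) + 2*(1/2 + sqrt(5)/2)*conj(1/2 + sqrt(5)/2) + 2*(5/2 - sqrt(5)/2)*conj(-1/2 + sqrt(5)/2) + 5*(1)*conj(0) + 5*(3)*conj(0)]
      = (1/20)[(10) + (-6) + (3 - sqrt(5)) + (-3*sqrt(5) - 5) + (sqrt(5) + 3) + (-5 + 3*sqrt(5)) + (0) + (0)] = 0/20 = 0
  <chi_rho, chi_8> = (1/20)[1*(5)*conj(2) + 1*(3)*conj(2) + 2*(1/2 - sqrt(5)/2)*conj(-sqrt(5)/2 - 1/2) + 2*(sqrt(5)/2 + 5/2)*conj(-1/2 + sqrt(5)/2) + 2*(1/2 + sqrt(5)/2)*conj(-1/2 + sqrt(5)/2) + 2*(5/2 - sqrt(5)/2)*conj(-sqrt(5)/2 - 1/2) + 5*(1)*conj(0) + 5*(3)*conj(0)]
      = (1/20)[(10) + (6) + (2) + (2*sqrt(5)) + (2) + (-2*sqrt(5)) + (0) + (0)] = 20/20 = 1
Dimension check: dim(rho) = sum (mult * dim) = 2*1 + 0*1 + 0*1 + 1*1 + 0*2 + 0*2 + 0*2 + 1*2 = 5 = chi_rho(e) = 5.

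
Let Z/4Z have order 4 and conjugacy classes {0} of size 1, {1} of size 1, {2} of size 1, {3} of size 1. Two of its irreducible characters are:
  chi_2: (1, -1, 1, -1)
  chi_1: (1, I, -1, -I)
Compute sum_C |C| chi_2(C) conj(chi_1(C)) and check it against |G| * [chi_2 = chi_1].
Sum = 0; so <chi_2, chi_1> = 0 (distinct irreducibles are orthogonal).

Solution. Compute term by term over conjugacy classes (|C| * chi_2(C) * conj(chi_1(C))):
  1*(1)*conj(1) + 1*(-1)*conj(I) + 1*(1)*conj(-1) + 1*(-1)*conj(-I)
  = (1) + (I) + (-1) + (-I)
  = 0.
(Exp terms are combined using exp(i*s)*conj(exp(i*t)) = exp(i*(s-t)), and sums of them are collapsed using the identity that for every m > 1 the m distinct m-th roots of unity sum to 0, e.g. 1 + exp(2*I*pi/3) + exp(-2*I*pi/3) = 0.)
Dividing by |G| = 4 gives 0/4 = 0, matching the row-orthogonality relation <chi_2, chi_1> = [chi_2 = chi_1].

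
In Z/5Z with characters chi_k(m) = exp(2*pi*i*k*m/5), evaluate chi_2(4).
chi_2(4) = zeta_5^8 = exp(-4*I*pi/5)

Working: chi_2(4) = zeta_5^(2*4) = zeta_5^8. Since zeta_5^5 = 1, this equals zeta_5^3 = exp(2*pi*i*3/5) = exp(-4*I*pi/5).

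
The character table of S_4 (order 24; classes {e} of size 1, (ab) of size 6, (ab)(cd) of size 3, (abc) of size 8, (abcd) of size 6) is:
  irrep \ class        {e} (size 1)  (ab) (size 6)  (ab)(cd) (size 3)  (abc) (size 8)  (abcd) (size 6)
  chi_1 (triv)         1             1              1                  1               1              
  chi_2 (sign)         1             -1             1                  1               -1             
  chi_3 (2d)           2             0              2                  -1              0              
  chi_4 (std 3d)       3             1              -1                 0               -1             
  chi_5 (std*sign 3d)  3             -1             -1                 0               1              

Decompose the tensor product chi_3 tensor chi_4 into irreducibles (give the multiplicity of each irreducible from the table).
chi_3 tensor chi_4 = chi_4 + chi_5 (all other irreducibles have multiplicity 0).

The character of a tensor product is the pointwise product (chi_3 * chi_4)(C) = chi_3(C) * chi_4(C):
  {e}: (2)*(3), (ab): (0)*(1), (ab)(cd): (2)*(-1), (abc): (-1)*(0), (abcd): (0)*(-1)
so (chi_3 * chi_4) takes values
  {e} -> 6, (ab) -> 0, (ab)(cd) -> -2, (abc) -> 0, (abcd) -> 0.
Now take the inner product of this character with each irreducible chi from the table, <chi_3*chi_4, chi> = (1/24) sum_C |C| (chi_3*chi_4)(C) conj(chi(C)):
  <chi_3*chi_4, chi_1> = (1/24)[1*(6)*conj(1) + 6*(0)*conj(1) + 3*(-2)*conj(1) + 8*(0)*conj(1) + 6*(0)*conj(1)]
      = (1/24)[(6) + (0) + (-6) + (0) + (0)] = 0/24 = 0
  <chi_3*chi_4, chi_2> = (1/24)[1*(6)*conj(1) + 6*(0)*conj(-1) + 3*(-2)*conj(1) + 8*(0)*conj(1) + 6*(0)*conj(-1)]
      = (1/24)[(6) + (0) + (-6) + (0) + (0)] = 0/24 = 0
  <chi_3*chi_4, chi_3> = (1/24)[1*(6)*conj(2) + 6*(0)*conj(0) + 3*(-2)*conj(2) + 8*(0)*conj(-1) + 6*(0)*conj(0)]
      = (1/24)[(12) + (0) + (-12) + (0) + (0)] = 0/24 = 0
  <chi_3*chi_4, chi_4> = (1/24)[1*(6)*conj(3) + 6*(0)*conj(1) + 3*(-2)*conj(-1) + 8*(0)*conj(0) + 6*(0)*conj(-1)]
      = (1/24)[(18) + (0) + (6) + (0) + (0)] = 24/24 = 1
  <chi_3*chi_4, chi_5> = (1/24)[1*(6)*conj(3) + 6*(0)*conj(-1) + 3*(-2)*conj(-1) + 8*(0)*conj(0) + 6*(0)*conj(1)]
      = (1/24)[(18) + (0) + (6) + (0) + (0)] = 24/24 = 1
Hence the multiplicities are chi_4: 1, chi_5: 1. Dimension check: dim(chi_3)*dim(chi_4) = 2*3 = 6 and sum (mult * dim) = 1*3 + 1*3 = 6.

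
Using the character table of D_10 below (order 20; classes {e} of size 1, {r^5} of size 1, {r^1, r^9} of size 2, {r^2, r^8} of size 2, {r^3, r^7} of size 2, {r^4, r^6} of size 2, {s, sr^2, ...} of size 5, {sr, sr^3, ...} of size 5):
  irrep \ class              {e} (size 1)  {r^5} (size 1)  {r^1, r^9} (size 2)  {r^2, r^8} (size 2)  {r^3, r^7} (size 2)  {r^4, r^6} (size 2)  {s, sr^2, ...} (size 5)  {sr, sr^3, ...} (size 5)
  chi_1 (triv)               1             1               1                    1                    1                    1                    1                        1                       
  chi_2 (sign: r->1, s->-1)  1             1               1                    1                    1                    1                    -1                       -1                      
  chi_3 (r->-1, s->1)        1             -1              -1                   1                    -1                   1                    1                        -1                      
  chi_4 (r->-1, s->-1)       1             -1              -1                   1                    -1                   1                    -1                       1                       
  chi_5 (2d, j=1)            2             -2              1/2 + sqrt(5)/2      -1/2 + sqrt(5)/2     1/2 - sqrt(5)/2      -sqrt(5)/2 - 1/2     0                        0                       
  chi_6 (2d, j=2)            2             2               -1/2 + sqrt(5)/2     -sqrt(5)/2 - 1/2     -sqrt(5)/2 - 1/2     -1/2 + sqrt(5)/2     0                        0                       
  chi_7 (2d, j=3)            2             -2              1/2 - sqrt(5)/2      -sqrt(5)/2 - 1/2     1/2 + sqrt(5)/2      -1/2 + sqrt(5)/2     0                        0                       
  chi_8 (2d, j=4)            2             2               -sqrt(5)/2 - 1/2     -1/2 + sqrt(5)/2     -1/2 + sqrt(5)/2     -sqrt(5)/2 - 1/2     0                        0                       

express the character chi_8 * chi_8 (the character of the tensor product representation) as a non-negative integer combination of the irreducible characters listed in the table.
chi_8 tensor chi_8 = chi_1 + chi_2 + chi_6 (all other irreducibles have multiplicity 0).

Why: The character of a tensor product is the pointwise product (chi_8 * chi_8)(C) = chi_8(C) * chi_8(C):
  {e}: (2)*(2), {r^5}: (2)*(2), {r^1, r^9}: (-sqrt(5)/2 - 1/2)*(-sqrt(5)/2 - 1/2), {r^2, r^8}: (-1/2 + sqrt(5)/2)*(-1/2 + sqrt(5)/2), {r^3, r^7}: (-1/2 + sqrt(5)/2)*(-1/2 + sqrt(5)/2), {r^4, r^6}: (-sqrt(5)/2 - 1/2)*(-sqrt(5)/2 - 1/2), {s, sr^2, ...}: (0)*(0), {sr, sr^3, ...}: (0)*(0)
so (chi_8 * chi_8) takes values
  {e} -> 4, {r^5} -> 4, {r^1, r^9} -> sqrt(5)/2 + 3/2, {r^2, r^8} -> 3/2 - sqrt(5)/2, {r^3, r^7} -> 3/2 - sqrt(5)/2, {r^4, r^6} -> sqrt(5)/2 + 3/2, {s, sr^2, ...} -> 0, {sr, sr^3, ...} -> 0.
Now take the inner product of this character with each irreducible chi from the table, <chi_8*chi_8, chi> = (1/20) sum_C |C| (chi_8*chi_8)(C) conj(chi(C)):
  <chi_8*chi_8, chi_1> = (1/20)[1*(4)*conj(1) + 1*(4)*conj(1) + 2*(sqrt(5)/2 + 3/2)*conj(1) + 2*(3/2 - sqrt(5)/2)*conj(1) + 2*(3/2 - sqrt(5)/2)*conj(1) + 2*(sqrt(5)/2 + 3/2)*conj(1) + 5*(0)*conj(1) + 5*(0)*conj(1)]
      = (1/20)[(4) + (4) + (sqrt(5) + 3) + (3 - sqrt(5)) + (3 - sqrt(5)) + (sqrt(5) + 3) + (0) + (0)] = 20/20 = 1
  <chi_8*chi_8, chi_2> = (1/20)[1*(4)*conj(1) + 1*(4)*conj(1) + 2*(sqrt(5)/2 + 3/2)*conj(1) + 2*(3/2 - sqrt(5)/2)*conj(1) + 2*(3/2 - sqrt(5)/2)*conj(1) + 2*(sqrt(5)/2 + 3/2)*conj(1) + 5*(0)*conj(-1) + 5*(0)*conj(-1)]
      = (1/20)[(4) + (4) + (sqrt(5) + 3) + (3 - sqrt(5)) + (3 - sqrt(5)) + (sqrt(5) + 3) + (0) + (0)] = 20/20 = 1
  <chi_8*chi_8, chi_3> = (1/20)[1*(4)*conj(1) + 1*(4)*conj(-1) + 2*(sqrt(5)/2 + 3/2)*conj(-1) + 2*(3/2 - sqrt(5)/2)*conj(1) + 2*(3/2 - sqrt(5)/2)*conj(-1) + 2*(sqrt(5)/2 + 3/2)*conj(1) + 5*(0)*conj(1) + 5*(0)*conj(-1)]
      = (1/20)[(4) + (-4) + (-3 - sqrt(5)) + (3 - sqrt(5)) + (-3 + sqrt(5)) + (sqrt(5) + 3) + (0) + (0)] = 0/20 = 0
  <chi_8*chi_8, chi_4> = (1/20)[1*(4)*conj(1) + 1*(4)*conj(-1) + 2*(sqrt(5)/2 + 3/2)*conj(-1) + 2*(3/2 - sqrt(5)/2)*conj(1) + 2*(3/2 - sqrt(5)/2)*conj(-1) + 2*(sqrt(5)/2 + 3/2)*conj(1) + 5*(0)*conj(-1) + 5*(0)*conj(1)]
      = (1/20)[(4) + (-4) + (-3 - sqrt(5)) + (3 - sqrt(5)) + (-3 + sqrt(5)) + (sqrt(5) + 3) + (0) + (0)] = 0/20 = 0
  <chi_8*chi_8, chi_5> = (1/20)[1*(4)*conj(2) + 1*(4)*conj(-2) + 2*(sqrt(5)/2 + 3/2)*conj(1/2 + sqrt(5)/2) + 2*(3/2 - sqrt(5)/2)*conj(-1/2 + sqrt(5)/2) + 2*(3/2 - sqrt(5)/2)*conj(1/2 - sqrt(5)/2) + 2*(sqrt(5)/2 + 3/2)*conj(-sqrt(5)/2 - 1/2) + 5*(0)*conj(0) + 5*(0)*conj(0)]
      = (1/20)[(8) + (-8) + (4 + 2*sqrt(5)) + (-4 + 2*sqrt(5)) + (4 - 2*sqrt(5)) + (-2*sqrt(5) - 4) + (0) + (0)] = 0/20 = 0
  <chi_8*chi_8, chi_6> = (1/20)[1*(4)*conj(2) + 1*(4)*conj(2) + 2*(sqrt(5)/2 + 3/2)*conj(-1/2 + sqrt(5)/2) + 2*(3/2 - sqrt(5)/2)*conj(-sqrt(5)/2 - 1/2) + 2*(3/2 - sqrt(5)/2)*conj(-sqrt(5)/2 - 1/2) + 2*(sqrt(5)/2 + 3/2)*conj(-1/2 + sqrt(5)/2) + 5*(0)*conj(0) + 5*(0)*conj(0)]
      = (1/20)[(8) + (8) + (1 + sqrt(5)) + (1 - sqrt(5)) + (1 - sqrt(5)) + (1 + sqrt(5)) + (0) + (0)] = 20/20 = 1
  <chi_8*chi_8, chi_7> = (1/20)[1*(4)*conj(2) + 1*(4)*conj(-2) + 2*(sqrt(5)/2 + 3/2)*conj(1/2 - sqrt(5)/2) + 2*(3/2 - sqrt(5)/2)*conj(-sqrt(5)/2 - 1/2) + 2*(3/2 - sqrt(5)/2)*conj(1/2 + sqrt(5)/2) + 2*(sqrt(5)/2 + 3/2)*conj(-1/2 + sqrt(5)/2) + 5*(0)*conj(0) + 5*(0)*conj(0)]
      = (1/20)[(8) + (-8) + (-sqrt(5) - 1) + (1 - sqrt(5)) + (-1 + sqrt(5)) + (1 + sqrt(5)) + (0) + (0)] = 0/20 = 0
  <chi_8*chi_8, chi_8> = (1/20)[1*(4)*conj(2) + 1*(4)*conj(2) + 2*(sqrt(5)/2 + 3/2)*conj(-sqrt(5)/2 - 1/2) + 2*(3/2 - sqrt(5)/2)*conj(-1/2 + sqrt(5)/2) + 2*(3/2 - sqrt(5)/2)*conj(-1/2 + sqrt(5)/2) + 2*(sqrt(5)/2 + 3/2)*conj(-sqrt(5)/2 - 1/2) + 5*(0)*conj(0) + 5*(0)*conj(0)]
      = (1/20)[(8) + (8) + (-2*sqrt(5) - 4) + (-4 + 2*sqrt(5)) + (-4 + 2*sqrt(5)) + (-2*sqrt(5) - 4) + (0) + (0)] = 0/20 = 0
Hence the multiplicities are chi_1: 1, chi_2: 1, chi_6: 1. Dimension check: dim(chi_8)*dim(chi_8) = 2*2 = 4 and sum (mult * dim) = 1*1 + 1*1 + 1*2 = 4.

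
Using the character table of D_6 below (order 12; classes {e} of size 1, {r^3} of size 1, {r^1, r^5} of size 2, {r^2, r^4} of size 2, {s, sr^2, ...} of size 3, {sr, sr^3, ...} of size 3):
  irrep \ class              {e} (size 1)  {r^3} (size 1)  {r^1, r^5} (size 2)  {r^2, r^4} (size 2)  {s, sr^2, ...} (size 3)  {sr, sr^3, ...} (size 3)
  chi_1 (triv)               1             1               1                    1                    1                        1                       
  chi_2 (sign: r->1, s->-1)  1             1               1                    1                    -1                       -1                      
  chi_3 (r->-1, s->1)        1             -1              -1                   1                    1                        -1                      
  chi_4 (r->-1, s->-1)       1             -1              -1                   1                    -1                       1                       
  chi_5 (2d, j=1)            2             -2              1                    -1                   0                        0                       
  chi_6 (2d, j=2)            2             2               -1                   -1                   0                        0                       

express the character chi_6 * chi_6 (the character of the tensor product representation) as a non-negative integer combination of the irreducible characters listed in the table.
chi_6 tensor chi_6 = chi_1 + chi_2 + chi_6 (all other irreducibles have multiplicity 0).

The character of a tensor product is the pointwise product (chi_6 * chi_6)(C) = chi_6(C) * chi_6(C):
  {e}: (2)*(2), {r^3}: (2)*(2), {r^1, r^5}: (-1)*(-1), {r^2, r^4}: (-1)*(-1), {s, sr^2, ...}: (0)*(0), {sr, sr^3, ...}: (0)*(0)
so (chi_6 * chi_6) takes values
  {e} -> 4, {r^3} -> 4, {r^1, r^5} -> 1, {r^2, r^4} -> 1, {s, sr^2, ...} -> 0, {sr, sr^3, ...} -> 0.
Now take the inner product of this character with each irreducible chi from the table, <chi_6*chi_6, chi> = (1/12) sum_C |C| (chi_6*chi_6)(C) conj(chi(C)):
  <chi_6*chi_6, chi_1> = (1/12)[1*(4)*conj(1) + 1*(4)*conj(1) + 2*(1)*conj(1) + 2*(1)*conj(1) + 3*(0)*conj(1) + 3*(0)*conj(1)]
      = (1/12)[(4) + (4) + (2) + (2) + (0) + (0)] = 12/12 = 1
  <chi_6*chi_6, chi_2> = (1/12)[1*(4)*conj(1) + 1*(4)*conj(1) + 2*(1)*conj(1) + 2*(1)*conj(1) + 3*(0)*conj(-1) + 3*(0)*conj(-1)]
      = (1/12)[(4) + (4) + (2) + (2) + (0) + (0)] = 12/12 = 1
  <chi_6*chi_6, chi_3> = (1/12)[1*(4)*conj(1) + 1*(4)*conj(-1) + 2*(1)*conj(-1) + 2*(1)*conj(1) + 3*(0)*conj(1) + 3*(0)*conj(-1)]
      = (1/12)[(4) + (-4) + (-2) + (2) + (0) + (0)] = 0/12 = 0
  <chi_6*chi_6, chi_4> = (1/12)[1*(4)*conj(1) + 1*(4)*conj(-1) + 2*(1)*conj(-1) + 2*(1)*conj(1) + 3*(0)*conj(-1) + 3*(0)*conj(1)]
      = (1/12)[(4) + (-4) + (-2) + (2) + (0) + (0)] = 0/12 = 0
  <chi_6*chi_6, chi_5> = (1/12)[1*(4)*conj(2) + 1*(4)*conj(-2) + 2*(1)*conj(1) + 2*(1)*conj(-1) + 3*(0)*conj(0) + 3*(0)*conj(0)]
      = (1/12)[(8) + (-8) + (2) + (-2) + (0) + (0)] = 0/12 = 0
  <chi_6*chi_6, chi_6> = (1/12)[1*(4)*conj(2) + 1*(4)*conj(2) + 2*(1)*conj(-1) + 2*(1)*conj(-1) + 3*(0)*conj(0) + 3*(0)*conj(0)]
      = (1/12)[(8) + (8) + (-2) + (-2) + (0) + (0)] = 12/12 = 1
Hence the multiplicities are chi_1: 1, chi_2: 1, chi_6: 1. Dimension check: dim(chi_6)*dim(chi_6) = 2*2 = 4 and sum (mult * dim) = 1*1 + 1*1 + 1*2 = 4.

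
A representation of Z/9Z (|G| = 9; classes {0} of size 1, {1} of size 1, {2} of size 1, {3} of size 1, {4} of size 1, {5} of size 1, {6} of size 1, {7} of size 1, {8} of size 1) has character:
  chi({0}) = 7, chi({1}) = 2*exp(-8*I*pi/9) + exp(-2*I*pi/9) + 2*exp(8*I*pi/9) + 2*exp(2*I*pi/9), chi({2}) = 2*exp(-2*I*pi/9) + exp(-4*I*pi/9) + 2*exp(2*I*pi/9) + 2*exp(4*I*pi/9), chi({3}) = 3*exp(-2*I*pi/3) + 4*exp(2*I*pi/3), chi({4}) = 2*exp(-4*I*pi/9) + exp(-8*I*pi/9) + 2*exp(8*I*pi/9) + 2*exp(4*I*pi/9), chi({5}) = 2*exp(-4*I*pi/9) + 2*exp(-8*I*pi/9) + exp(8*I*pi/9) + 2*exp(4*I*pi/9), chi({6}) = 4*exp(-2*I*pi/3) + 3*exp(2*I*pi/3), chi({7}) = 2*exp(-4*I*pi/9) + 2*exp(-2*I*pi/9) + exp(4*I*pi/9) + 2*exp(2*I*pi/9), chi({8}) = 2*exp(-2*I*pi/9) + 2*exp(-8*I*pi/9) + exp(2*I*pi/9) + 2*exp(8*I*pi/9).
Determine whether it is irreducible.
Not irreducible (reducible): <chi, chi> = 13 > 1.

Details: <chi, chi> = (1/|G|) sum_C |C| * |chi(C)|^2 = (1/9)[1*|7|^2 + 1*|2*exp(-8*I*pi/9) + exp(-2*I*pi/9) + 2*exp(8*I*pi/9) + 2*exp(2*I*pi/9)|^2 + 1*|2*exp(-2*I*pi/9) + exp(-4*I*pi/9) + 2*exp(2*I*pi/9) + 2*exp(4*I*pi/9)|^2 + 1*|3*exp(-2*I*pi/3) + 4*exp(2*I*pi/3)|^2 + 1*|2*exp(-4*I*pi/9) + exp(-8*I*pi/9) + 2*exp(8*I*pi/9) + 2*exp(4*I*pi/9)|^2 + 1*|2*exp(-4*I*pi/9) + 2*exp(-8*I*pi/9) + exp(8*I*pi/9) + 2*exp(4*I*pi/9)|^2 + 1*|4*exp(-2*I*pi/3) + 3*exp(2*I*pi/3)|^2 + 1*|2*exp(-4*I*pi/9) + 2*exp(-2*I*pi/9) + exp(4*I*pi/9) + 2*exp(2*I*pi/9)|^2 + 1*|2*exp(-2*I*pi/9) + 2*exp(-8*I*pi/9) + exp(2*I*pi/9) + 2*exp(8*I*pi/9)|^2]
  = (1/9)[(49) + (13 + 6*exp(-2*I*pi/3) + 4*exp(-2*I*pi/9) + 6*exp(-8*I*pi/9) + 2*exp(-4*I*pi/9) + 2*exp(4*I*pi/9) + 6*exp(8*I*pi/9) + 4*exp(2*I*pi/9) + 6*exp(2*I*pi/3)) + (13 + 6*exp(-2*I*pi/3) + 4*exp(-4*I*pi/9) + 6*exp(-2*I*pi/9) + 2*exp(-8*I*pi/9) + 2*exp(8*I*pi/9) + 6*exp(2*I*pi/9) + 4*exp(4*I*pi/9) + 6*exp(2*I*pi/3)) + (13) + (13 + 6*exp(-4*I*pi/9) + 6*exp(-2*I*pi/3) + 4*exp(-8*I*pi/9) + 2*exp(-2*I*pi/9) + 2*exp(2*I*pi/9) + 4*exp(8*I*pi/9) + 6*exp(2*I*pi/3) + 6*exp(4*I*pi/9)) + (13 + 6*exp(-4*I*pi/9) + 6*exp(-2*I*pi/3) + 4*exp(-8*I*pi/9) + 2*exp(-2*I*pi/9) + 2*exp(2*I*pi/9) + 4*exp(8*I*pi/9) + 6*exp(2*I*pi/3) + 6*exp(4*I*pi/9)) + (13) + (13 + 6*exp(-2*I*pi/3) + 4*exp(-4*I*pi/9) + 6*exp(-2*I*pi/9) + 2*exp(-8*I*pi/9) + 2*exp(8*I*pi/9) + 6*exp(2*I*pi/9) + 4*exp(4*I*pi/9) + 6*exp(2*I*pi/3)) + (13 + 6*exp(-2*I*pi/3) + 4*exp(-2*I*pi/9) + 6*exp(-8*I*pi/9) + 2*exp(-4*I*pi/9) + 2*exp(4*I*pi/9) + 6*exp(8*I*pi/9) + 4*exp(2*I*pi/9) + 6*exp(2*I*pi/3))] = 117/9 = 13.
(Exp terms are combined using exp(i*s)*conj(exp(i*t)) = exp(i*(s-t)), and sums of them are collapsed using the identity that for every m > 1 the m distinct m-th roots of unity sum to 0, e.g. 1 + exp(2*I*pi/3) + exp(-2*I*pi/3) = 0.)
A character is irreducible iff <chi, chi> = 1, so this representation is reducible.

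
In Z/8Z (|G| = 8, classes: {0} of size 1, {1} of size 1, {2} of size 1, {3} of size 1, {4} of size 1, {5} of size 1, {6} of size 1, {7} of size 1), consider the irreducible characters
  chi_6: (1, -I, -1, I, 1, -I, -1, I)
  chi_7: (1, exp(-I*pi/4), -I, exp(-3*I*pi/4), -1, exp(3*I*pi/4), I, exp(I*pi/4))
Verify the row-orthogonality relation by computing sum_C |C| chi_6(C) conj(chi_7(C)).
Sum = 0; so <chi_6, chi_7> = 0 (distinct irreducibles are orthogonal).

Derivation: Compute term by term over conjugacy classes (|C| * chi_6(C) * conj(chi_7(C))):
  1*(1)*conj(1) + 1*(-I)*conj(exp(-I*pi/4)) + 1*(-1)*conj(-I) + 1*(I)*conj(exp(-3*I*pi/4)) + 1*(1)*conj(-1) + 1*(-I)*conj(exp(3*I*pi/4)) + 1*(-1)*conj(I) + 1*(I)*conj(exp(I*pi/4))
  = (1) + (-exp(3*I*pi/4)) + (-I) + (exp(-3*I*pi/4)) + (-1) + (-exp(-I*pi/4)) + (I) + (exp(I*pi/4))
  = 0.
(Exp terms are combined using exp(i*s)*conj(exp(i*t)) = exp(i*(s-t)), and sums of them are collapsed using the identity that for every m > 1 the m distinct m-th roots of unity sum to 0, e.g. 1 + exp(2*I*pi/3) + exp(-2*I*pi/3) = 0.)
Dividing by |G| = 8 gives 0/8 = 0, matching the row-orthogonality relation <chi_6, chi_7> = [chi_6 = chi_7].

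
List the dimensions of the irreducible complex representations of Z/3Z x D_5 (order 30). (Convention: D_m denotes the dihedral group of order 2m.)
Dimensions: 1, 1, 1, 1, 1, 1, 2, 2, 2, 2, 2, 2

Derivation: There are 12 irreducibles (= number of conjugacy classes). Their dimensions d_i satisfy sum d_i^2 = |G| = 30: 1 + 1 + 1 + 1 + 1 + 1 + 4 + 4 + 4 + 4 + 4 + 4 = 30. (For the product with Z/3Z: each of the 3 1-dim characters of Z/3Z tensors with each irrep of D_5, giving 3 copies of each D_5-dimension.)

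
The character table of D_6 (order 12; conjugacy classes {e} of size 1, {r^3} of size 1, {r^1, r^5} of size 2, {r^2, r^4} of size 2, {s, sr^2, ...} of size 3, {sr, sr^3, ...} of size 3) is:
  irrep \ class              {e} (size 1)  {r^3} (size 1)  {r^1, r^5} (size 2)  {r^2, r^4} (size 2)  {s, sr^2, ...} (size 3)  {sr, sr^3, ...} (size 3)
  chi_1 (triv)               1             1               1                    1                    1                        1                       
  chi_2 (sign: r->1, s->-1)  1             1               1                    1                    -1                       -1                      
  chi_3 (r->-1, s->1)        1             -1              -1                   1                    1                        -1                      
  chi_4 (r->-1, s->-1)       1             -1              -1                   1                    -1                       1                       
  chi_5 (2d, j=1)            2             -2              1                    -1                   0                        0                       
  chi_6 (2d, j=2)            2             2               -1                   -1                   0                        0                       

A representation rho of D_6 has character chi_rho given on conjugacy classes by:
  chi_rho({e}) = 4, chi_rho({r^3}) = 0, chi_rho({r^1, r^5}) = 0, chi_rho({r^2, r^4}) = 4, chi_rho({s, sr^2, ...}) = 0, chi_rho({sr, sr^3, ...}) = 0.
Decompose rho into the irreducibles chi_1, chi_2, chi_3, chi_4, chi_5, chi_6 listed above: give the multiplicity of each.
Multiplicities: chi_1: 1, chi_2: 1, chi_3: 1, chi_4: 1, chi_5: 0, chi_6: 0.

Reasoning: Use <chi_rho, chi> = (1/|G|) sum_C |C| * chi_rho(C) * conj(chi(C)) with |G| = 12 for each irreducible chi in the table:
  <chi_rho, chi_1> = (1/12)[1*(4)*conj(1) + 1*(0)*conj(1) + 2*(0)*conj(1) + 2*(4)*conj(1) + 3*(0)*conj(1) + 3*(0)*conj(1)]
      = (1/12)[(4) + (0) + (0) + (8) + (0) + (0)] = 12/12 = 1
  <chi_rho, chi_2> = (1/12)[1*(4)*conj(1) + 1*(0)*conj(1) + 2*(0)*conj(1) + 2*(4)*conj(1) + 3*(0)*conj(-1) + 3*(0)*conj(-1)]
      = (1/12)[(4) + (0) + (0) + (8) + (0) + (0)] = 12/12 = 1
  <chi_rho, chi_3> = (1/12)[1*(4)*conj(1) + 1*(0)*conj(-1) + 2*(0)*conj(-1) + 2*(4)*conj(1) + 3*(0)*conj(1) + 3*(0)*conj(-1)]
      = (1/12)[(4) + (0) + (0) + (8) + (0) + (0)] = 12/12 = 1
  <chi_rho, chi_4> = (1/12)[1*(4)*conj(1) + 1*(0)*conj(-1) + 2*(0)*conj(-1) + 2*(4)*conj(1) + 3*(0)*conj(-1) + 3*(0)*conj(1)]
      = (1/12)[(4) + (0) + (0) + (8) + (0) + (0)] = 12/12 = 1
  <chi_rho, chi_5> = (1/12)[1*(4)*conj(2) + 1*(0)*conj(-2) + 2*(0)*conj(1) + 2*(4)*conj(-1) + 3*(0)*conj(0) + 3*(0)*conj(0)]
      = (1/12)[(8) + (0) + (0) + (-8) + (0) + (0)] = 0/12 = 0
  <chi_rho, chi_6> = (1/12)[1*(4)*conj(2) + 1*(0)*conj(2) + 2*(0)*conj(-1) + 2*(4)*conj(-1) + 3*(0)*conj(0) + 3*(0)*conj(0)]
      = (1/12)[(8) + (0) + (0) + (-8) + (0) + (0)] = 0/12 = 0
Dimension check: dim(rho) = sum (mult * dim) = 1*1 + 1*1 + 1*1 + 1*1 + 0*2 + 0*2 = 4 = chi_rho(e) = 4.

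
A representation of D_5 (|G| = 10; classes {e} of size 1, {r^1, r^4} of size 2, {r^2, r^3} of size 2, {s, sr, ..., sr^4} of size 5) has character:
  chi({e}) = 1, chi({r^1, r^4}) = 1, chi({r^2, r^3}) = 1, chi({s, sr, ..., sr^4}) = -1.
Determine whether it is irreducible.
Irreducible: <chi, chi> = 1.

Derivation: <chi, chi> = (1/|G|) sum_C |C| * |chi(C)|^2 = (1/10)[1*|1|^2 + 2*|1|^2 + 2*|1|^2 + 5*|-1|^2]
  = (1/10)[(1) + (2) + (2) + (5)] = 10/10 = 1.
A character is irreducible iff <chi, chi> = 1, so this representation is irreducible.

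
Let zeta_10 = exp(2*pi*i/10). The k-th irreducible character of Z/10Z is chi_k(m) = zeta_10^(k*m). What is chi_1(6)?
chi_1(6) = zeta_10^6 = exp(-4*I*pi/5)

chi_1(6) = zeta_10^(1*6) = zeta_10^6. Since zeta_10^10 = 1, this equals zeta_10^6 = exp(2*pi*i*6/10) = exp(-4*I*pi/5).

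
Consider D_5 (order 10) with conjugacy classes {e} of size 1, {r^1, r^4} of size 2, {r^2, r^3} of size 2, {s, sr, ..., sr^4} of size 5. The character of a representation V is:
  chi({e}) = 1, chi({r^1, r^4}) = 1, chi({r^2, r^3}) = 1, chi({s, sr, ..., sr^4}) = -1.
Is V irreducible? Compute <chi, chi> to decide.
Irreducible: <chi, chi> = 1.

Solution. <chi, chi> = (1/|G|) sum_C |C| * |chi(C)|^2 = (1/10)[1*|1|^2 + 2*|1|^2 + 2*|1|^2 + 5*|-1|^2]
  = (1/10)[(1) + (2) + (2) + (5)] = 10/10 = 1.
A character is irreducible iff <chi, chi> = 1, so this representation is irreducible.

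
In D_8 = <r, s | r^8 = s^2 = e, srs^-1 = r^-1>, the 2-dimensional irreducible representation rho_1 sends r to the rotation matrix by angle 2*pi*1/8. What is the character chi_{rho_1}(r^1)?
chi_{rho_1}(r^1) = 2*cos(2*pi*1*1/8) = sqrt(2)

Justification: rho_1(r^1) is rotation by angle 2*pi*1*1/8, whose trace is 2*cos(2*pi*1*1/8) = sqrt(2).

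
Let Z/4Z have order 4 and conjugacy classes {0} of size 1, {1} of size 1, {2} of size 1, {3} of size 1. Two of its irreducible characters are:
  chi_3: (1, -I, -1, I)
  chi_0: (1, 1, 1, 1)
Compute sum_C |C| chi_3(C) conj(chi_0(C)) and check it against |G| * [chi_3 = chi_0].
Sum = 0; so <chi_3, chi_0> = 0 (distinct irreducibles are orthogonal).

Reasoning: Compute term by term over conjugacy classes (|C| * chi_3(C) * conj(chi_0(C))):
  1*(1)*conj(1) + 1*(-I)*conj(1) + 1*(-1)*conj(1) + 1*(I)*conj(1)
  = (1) + (-I) + (-1) + (I)
  = 0.
(Exp terms are combined using exp(i*s)*conj(exp(i*t)) = exp(i*(s-t)), and sums of them are collapsed using the identity that for every m > 1 the m distinct m-th roots of unity sum to 0, e.g. 1 + exp(2*I*pi/3) + exp(-2*I*pi/3) = 0.)
Dividing by |G| = 4 gives 0/4 = 0, matching the row-orthogonality relation <chi_3, chi_0> = [chi_3 = chi_0].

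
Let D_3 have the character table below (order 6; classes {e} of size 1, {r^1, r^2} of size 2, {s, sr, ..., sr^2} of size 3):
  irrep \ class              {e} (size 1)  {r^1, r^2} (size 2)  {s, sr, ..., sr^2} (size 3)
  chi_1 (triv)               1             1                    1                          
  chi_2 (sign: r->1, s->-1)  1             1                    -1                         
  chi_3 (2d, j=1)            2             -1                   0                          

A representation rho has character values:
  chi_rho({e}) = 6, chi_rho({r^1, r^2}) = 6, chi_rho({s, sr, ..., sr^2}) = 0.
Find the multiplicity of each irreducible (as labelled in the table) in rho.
Multiplicities: chi_1: 3, chi_2: 3, chi_3: 0.

Justification: Use <chi_rho, chi> = (1/|G|) sum_C |C| * chi_rho(C) * conj(chi(C)) with |G| = 6 for each irreducible chi in the table:
  <chi_rho, chi_1> = (1/6)[1*(6)*conj(1) + 2*(6)*conj(1) + 3*(0)*conj(1)]
      = (1/6)[(6) + (12) + (0)] = 18/6 = 3
  <chi_rho, chi_2> = (1/6)[1*(6)*conj(1) + 2*(6)*conj(1) + 3*(0)*conj(-1)]
      = (1/6)[(6) + (12) + (0)] = 18/6 = 3
  <chi_rho, chi_3> = (1/6)[1*(6)*conj(2) + 2*(6)*conj(-1) + 3*(0)*conj(0)]
      = (1/6)[(12) + (-12) + (0)] = 0/6 = 0
Dimension check: dim(rho) = sum (mult * dim) = 3*1 + 3*1 + 0*2 = 6 = chi_rho(e) = 6.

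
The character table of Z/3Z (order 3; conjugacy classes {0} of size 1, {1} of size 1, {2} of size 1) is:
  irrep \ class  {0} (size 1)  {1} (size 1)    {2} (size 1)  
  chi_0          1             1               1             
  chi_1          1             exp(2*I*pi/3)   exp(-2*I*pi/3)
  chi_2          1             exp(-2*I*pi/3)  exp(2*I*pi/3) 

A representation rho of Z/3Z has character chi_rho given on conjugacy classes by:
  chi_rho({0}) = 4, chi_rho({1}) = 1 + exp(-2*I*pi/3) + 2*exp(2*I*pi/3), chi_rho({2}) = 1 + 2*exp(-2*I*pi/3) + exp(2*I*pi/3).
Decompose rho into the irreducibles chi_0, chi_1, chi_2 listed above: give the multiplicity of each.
Multiplicities: chi_0: 1, chi_1: 2, chi_2: 1.

Explanation: Use <chi_rho, chi> = (1/|G|) sum_C |C| * chi_rho(C) * conj(chi(C)) with |G| = 3 for each irreducible chi in the table:
  <chi_rho, chi_0> = (1/3)[1*(4)*conj(1) + 1*(1 + exp(-2*I*pi/3) + 2*exp(2*I*pi/3))*conj(1) + 1*(1 + 2*exp(-2*I*pi/3) + exp(2*I*pi/3))*conj(1)]
      = (1/3)[(4) + (1 + exp(-2*I*pi/3) + 2*exp(2*I*pi/3)) + (1 + 2*exp(-2*I*pi/3) + exp(2*I*pi/3))] = 3/3 = 1
  <chi_rho, chi_1> = (1/3)[1*(4)*conj(1) + 1*(1 + exp(-2*I*pi/3) + 2*exp(2*I*pi/3))*conj(exp(2*I*pi/3)) + 1*(1 + 2*exp(-2*I*pi/3) + exp(2*I*pi/3))*conj(exp(-2*I*pi/3))]
      = (1/3)[(4) + (1) + (1)] = 6/3 = 2
  <chi_rho, chi_2> = (1/3)[1*(4)*conj(1) + 1*(1 + exp(-2*I*pi/3) + 2*exp(2*I*pi/3))*conj(exp(-2*I*pi/3)) + 1*(1 + 2*exp(-2*I*pi/3) + exp(2*I*pi/3))*conj(exp(2*I*pi/3))]
      = (1/3)[(4) + (1 + 2*exp(-2*I*pi/3) + exp(2*I*pi/3)) + (1 + exp(-2*I*pi/3) + 2*exp(2*I*pi/3))] = 3/3 = 1
(Exp terms are combined using exp(i*s)*conj(exp(i*t)) = exp(i*(s-t)), and sums of them are collapsed using the identity that for every m > 1 the m distinct m-th roots of unity sum to 0, e.g. 1 + exp(2*I*pi/3) + exp(-2*I*pi/3) = 0.)
Dimension check: dim(rho) = sum (mult * dim) = 1*1 + 2*1 + 1*1 = 4 = chi_rho(e) = 4.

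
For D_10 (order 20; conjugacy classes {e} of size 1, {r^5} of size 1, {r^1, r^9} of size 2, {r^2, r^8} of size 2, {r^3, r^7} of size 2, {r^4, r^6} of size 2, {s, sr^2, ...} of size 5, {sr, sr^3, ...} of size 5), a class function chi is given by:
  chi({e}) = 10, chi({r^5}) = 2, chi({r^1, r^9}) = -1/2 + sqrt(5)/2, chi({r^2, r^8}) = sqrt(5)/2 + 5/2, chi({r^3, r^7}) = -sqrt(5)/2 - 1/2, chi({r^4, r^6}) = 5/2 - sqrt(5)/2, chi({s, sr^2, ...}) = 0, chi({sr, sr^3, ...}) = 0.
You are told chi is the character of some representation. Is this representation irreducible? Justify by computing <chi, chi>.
Not irreducible (reducible): <chi, chi> = 7 > 1.

Working: <chi, chi> = (1/|G|) sum_C |C| * |chi(C)|^2 = (1/20)[1*|10|^2 + 1*|2|^2 + 2*|-1/2 + sqrt(5)/2|^2 + 2*|sqrt(5)/2 + 5/2|^2 + 2*|-sqrt(5)/2 - 1/2|^2 + 2*|5/2 - sqrt(5)/2|^2 + 5*|0|^2 + 5*|0|^2]
  = (1/20)[(100) + (4) + (3 - sqrt(5)) + (5*sqrt(5) + 15) + (sqrt(5) + 3) + (15 - 5*sqrt(5)) + (0) + (0)] = 140/20 = 7.
A character is irreducible iff <chi, chi> = 1, so this representation is reducible.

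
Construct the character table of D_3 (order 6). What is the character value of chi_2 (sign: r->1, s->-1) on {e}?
Conjugacy classes: {e} of size 1, {r^1, r^2} of size 2, {s, sr, ..., sr^2} of size 3.
Character table:
  irrep \ class              {e} (size 1)  {r^1, r^2} (size 2)  {s, sr, ..., sr^2} (size 3)
  chi_1 (triv)               1             1                    1                          
  chi_2 (sign: r->1, s->-1)  1             1                    -1                         
  chi_3 (2d, j=1)            2             -1                   0                          

Spot check: chi_2 (sign: r->1, s->-1) on {e} = 1.

Solution. D_3 has order 2*3 = 6 with 3 conjugacy classes, hence 3 irreducibles. Sum of squared dims 1 + 1 + 4 = 6 = |G|. Linear characters come from the abelianisation; the 2-dimensional irreps have character r^k -> 2*cos(2*pi*j*k/3), reflections -> 0.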